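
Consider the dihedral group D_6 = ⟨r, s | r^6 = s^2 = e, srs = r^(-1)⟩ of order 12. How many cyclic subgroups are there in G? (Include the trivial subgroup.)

10

A cyclic subgroup of order d is generated by each of its φ(d) elements of order d, so the cyclic subgroups of order d number (#elements of order d)/φ(d).
Cyclic subgroups by order — order 1: 1; order 2: 7; order 3: 1; order 6: 1.
Total: 10.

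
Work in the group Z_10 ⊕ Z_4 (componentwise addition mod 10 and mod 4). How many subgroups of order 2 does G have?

3

|G| = 40 and 2 | 40, so subgroups of order 2 are possible by Lagrange.
The subgroups of order 2 are: {(0,0), (0,2)}; {(0,0), (5,0)}; {(0,0), (5,2)}.
So G has 3 subgroups of order 2.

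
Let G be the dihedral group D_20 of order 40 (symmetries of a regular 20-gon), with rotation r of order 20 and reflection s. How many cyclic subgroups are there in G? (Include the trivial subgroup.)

A cyclic subgroup of order d is generated by each of its φ(d) elements of order d, so the cyclic subgroups of order d number (#elements of order d)/φ(d).
Cyclic subgroups by order — order 1: 1; order 2: 21; order 4: 1; order 5: 1; order 10: 1; order 20: 1.
Total: 26.

26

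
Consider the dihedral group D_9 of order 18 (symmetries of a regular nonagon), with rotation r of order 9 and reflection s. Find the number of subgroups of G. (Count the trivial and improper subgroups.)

|G| = 18, so by Lagrange every subgroup order divides 18. Divisors: 1, 2, 3, 6, 9, 18.
Subgroups by order — order 1: 1; order 2: 9; order 3: 1; order 6: 3; order 9: 1; order 18: 1.
Total: 1 + 9 + 1 + 3 + 1 + 1 = 16.

16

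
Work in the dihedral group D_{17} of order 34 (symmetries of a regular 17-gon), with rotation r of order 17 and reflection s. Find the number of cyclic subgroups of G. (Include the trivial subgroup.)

19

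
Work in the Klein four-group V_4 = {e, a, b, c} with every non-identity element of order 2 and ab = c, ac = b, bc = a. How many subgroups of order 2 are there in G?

|G| = 4 and 2 | 4, so subgroups of order 2 are possible by Lagrange.
The subgroups of order 2 are: {e, a}; {e, b}; {e, c}.
So G has 3 subgroups of order 2.

3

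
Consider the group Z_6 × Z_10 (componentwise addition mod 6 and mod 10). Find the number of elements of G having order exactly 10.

12

An element (a,b) has order lcm(ord(a), ord(b)); count pairs with lcm equal to 10.
Enumerating gives 12 such elements.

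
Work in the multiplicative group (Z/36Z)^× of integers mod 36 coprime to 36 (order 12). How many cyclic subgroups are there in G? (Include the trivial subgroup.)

Each element a generates a cyclic subgroup ⟨a⟩; distinct elements may generate the same one (a cyclic group of order d has φ(d) generators).
Cyclic subgroups by order — order 1: 1; order 2: 3; order 3: 1; order 6: 3.
Total: 8.

8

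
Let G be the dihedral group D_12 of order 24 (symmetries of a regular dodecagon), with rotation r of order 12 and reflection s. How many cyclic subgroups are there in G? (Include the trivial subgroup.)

18

Each element a generates a cyclic subgroup ⟨a⟩; distinct elements may generate the same one (a cyclic group of order d has φ(d) generators).
Cyclic subgroups by order — order 1: 1; order 2: 13; order 3: 1; order 4: 1; order 6: 1; order 12: 1.
Total: 18.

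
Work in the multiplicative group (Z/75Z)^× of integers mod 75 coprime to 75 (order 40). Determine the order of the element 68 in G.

Compute successive powers of 68 mod 75: 68, 49, 32, 1; 68^4 ≡ 1 (mod 75).
So |⟨68⟩| = 4.

4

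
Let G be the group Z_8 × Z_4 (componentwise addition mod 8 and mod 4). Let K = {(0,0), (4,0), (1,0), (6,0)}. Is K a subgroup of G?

No

(6,0) ∈ K but its inverse (2,0) ∉ K, so K is not a subgroup.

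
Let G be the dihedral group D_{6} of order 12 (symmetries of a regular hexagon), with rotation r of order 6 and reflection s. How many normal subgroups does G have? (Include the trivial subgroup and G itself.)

7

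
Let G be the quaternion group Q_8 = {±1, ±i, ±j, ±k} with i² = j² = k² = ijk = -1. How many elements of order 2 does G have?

The elements of order 2 are: -1.
That's 1.

1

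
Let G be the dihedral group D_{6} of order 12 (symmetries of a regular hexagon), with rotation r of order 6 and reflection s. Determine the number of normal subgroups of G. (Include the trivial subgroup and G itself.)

7

G has 16 subgroups. Checking conjugation-invariance by order — order 1: 1/1 normal; order 2: 1/7 normal; order 3: 1/1 normal; order 4: 0/3 normal; order 6: 3/3 normal; order 12: 1/1 normal.
Total normal subgroups: 7.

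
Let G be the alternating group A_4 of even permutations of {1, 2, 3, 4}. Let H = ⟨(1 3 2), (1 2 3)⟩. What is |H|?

3

|⟨(1 3 2)⟩| = 3 and |⟨(1 2 3)⟩| = 3, so |H| is a multiple of lcm(3, 3) = 3 and divides |G| = 12.
Closing under the operation: H = {e, (1 2 3), (1 3 2)}, so |H| = 3.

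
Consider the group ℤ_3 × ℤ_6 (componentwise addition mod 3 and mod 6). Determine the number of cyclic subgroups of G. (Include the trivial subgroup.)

Group the elements of G by the cyclic subgroup they generate; each cyclic subgroup of order d accounts for φ(d) elements.
Cyclic subgroups by order — order 1: 1; order 2: 1; order 3: 4; order 6: 4.
Total: 10.

10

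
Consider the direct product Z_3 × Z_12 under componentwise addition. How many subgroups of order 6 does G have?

4

|G| = 36 and 6 | 36, so subgroups of order 6 are possible by Lagrange.
The subgroups of order 6 are: {(0,0), (0,2), (0,4), (0,6), (0,8), (0,10)}; {(0,0), (0,6), (1,0), (1,6), (2,0), (2,6)}; {(0,0), (0,6), (1,4), (1,10), (2,2), (2,8)}; {(0,0), (0,6), (1,2), (1,8), (2,4), (2,10)}.
So G has 4 subgroups of order 6.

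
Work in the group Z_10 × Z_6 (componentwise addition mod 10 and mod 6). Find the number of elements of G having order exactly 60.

An element (a,b) has order lcm(ord(a), ord(b)); count pairs with lcm equal to 60.
Enumerating gives 0 such elements.

0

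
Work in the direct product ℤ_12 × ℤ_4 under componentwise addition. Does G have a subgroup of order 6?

6 | 48. A subgroup of order 6 is {(0,0), (0,2), (4,0), (4,2), (8,0), (8,2)}.

Yes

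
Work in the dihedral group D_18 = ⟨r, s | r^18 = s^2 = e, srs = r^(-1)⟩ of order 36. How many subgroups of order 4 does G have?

9

|G| = 36 and 4 | 36, so subgroups of order 4 are possible by Lagrange.
The subgroups of order 4 are: {e, r^9, rs, r^10s}; {e, r^9, r^2s, r^11s}; {e, r^9, r^3s, r^12s}; {e, r^9, r^4s, r^13s}; … (9 in all).
So G has 9 subgroups of order 4.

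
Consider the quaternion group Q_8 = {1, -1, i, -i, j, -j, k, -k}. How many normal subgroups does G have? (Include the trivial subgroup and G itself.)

G has 6 subgroups. Checking conjugation-invariance by order — order 1: 1/1 normal; order 2: 1/1 normal; order 4: 3/3 normal; order 8: 1/1 normal.
Total normal subgroups: 6.

6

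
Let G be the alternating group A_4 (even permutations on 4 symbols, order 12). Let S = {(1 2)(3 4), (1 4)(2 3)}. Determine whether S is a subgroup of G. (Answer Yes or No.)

No

The identity e ∉ S, so S is not a subgroup.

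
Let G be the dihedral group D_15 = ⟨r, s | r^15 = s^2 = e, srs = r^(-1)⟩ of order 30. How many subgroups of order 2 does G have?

|G| = 30 and 2 | 30, so subgroups of order 2 are possible by Lagrange.
The subgroups of order 2 are: {e, r^10s}; {e, r^11s}; {e, r^12s}; {e, r^13s}; … (15 in all).
So G has 15 subgroups of order 2.

15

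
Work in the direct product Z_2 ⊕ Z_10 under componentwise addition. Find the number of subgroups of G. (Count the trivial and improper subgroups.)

|G| = 20, so by Lagrange every subgroup order divides 20. Divisors: 1, 2, 4, 5, 10, 20.
Subgroups by order — order 1: 1; order 2: 3; order 4: 1; order 5: 1; order 10: 3; order 20: 1.
Total: 1 + 3 + 1 + 1 + 3 + 1 = 10.

10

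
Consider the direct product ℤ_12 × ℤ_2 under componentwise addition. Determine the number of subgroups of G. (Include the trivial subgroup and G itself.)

16

|G| = 24, so by Lagrange every subgroup order divides 24. Divisors: 1, 2, 3, 4, 6, 8, 12, 24.
Subgroups by order — order 1: 1; order 2: 3; order 3: 1; order 4: 3; order 6: 3; order 8: 1; order 12: 3; order 24: 1.
Total: 1 + 3 + 1 + 3 + 3 + 1 + 3 + 1 = 16.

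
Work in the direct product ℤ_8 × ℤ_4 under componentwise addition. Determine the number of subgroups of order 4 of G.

7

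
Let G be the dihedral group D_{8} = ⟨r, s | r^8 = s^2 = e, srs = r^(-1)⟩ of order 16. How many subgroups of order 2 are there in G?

9

|G| = 16 and 2 | 16, so subgroups of order 2 are possible by Lagrange.
The subgroups of order 2 are: {e, r^2s}; {e, r^3s}; {e, r^4}; {e, r^4s}; … (9 in all).
So G has 9 subgroups of order 2.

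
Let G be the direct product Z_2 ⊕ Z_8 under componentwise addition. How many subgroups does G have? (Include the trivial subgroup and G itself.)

11

|G| = 16, so by Lagrange every subgroup order divides 16. Divisors: 1, 2, 4, 8, 16.
Subgroups by order — order 1: 1; order 2: 3; order 4: 3; order 8: 3; order 16: 1.
Total: 1 + 3 + 3 + 3 + 1 = 11.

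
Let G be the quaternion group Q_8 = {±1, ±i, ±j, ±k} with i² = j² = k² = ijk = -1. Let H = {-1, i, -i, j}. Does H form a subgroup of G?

The identity 1 ∉ H, so H is not a subgroup.

No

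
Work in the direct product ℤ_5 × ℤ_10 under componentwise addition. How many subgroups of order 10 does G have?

|G| = 50 and 10 | 50, so subgroups of order 10 are possible by Lagrange.
The subgroups of order 10 are: {(0,0), (0,1), (0,2), (0,3), (0,4), (0,5), (0,6), (0,7), (0,8), (0,9)}; {(0,0), (0,5), (1,0), (1,5), (2,0), (2,5), (3,0), (3,5), (4,0), (4,5)}; {(0,0), (0,5), (1,1), (1,6), (2,2), (2,7), (3,3), (3,8), (4,4), (4,9)}; {(0,0), (0,5), (1,2), (1,7), (2,4), (2,9), (3,1), (3,6), (4,3), (4,8)}; … (6 in all).
So G has 6 subgroups of order 10.

6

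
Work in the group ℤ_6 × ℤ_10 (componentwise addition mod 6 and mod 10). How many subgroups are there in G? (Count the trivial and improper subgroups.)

|G| = 60, so by Lagrange every subgroup order divides 60. Divisors: 1, 2, 3, 4, 5, 6, 10, 12, 15, 20, 30, 60.
Subgroups by order — order 1: 1; order 2: 3; order 3: 1; order 4: 1; order 5: 1; order 6: 3; order 10: 3; order 12: 1; order 15: 1; order 20: 1; order 30: 3; order 60: 1.
Total: 1 + 3 + 1 + 1 + 1 + 3 + 3 + 1 + 1 + 1 + 3 + 1 = 20.

20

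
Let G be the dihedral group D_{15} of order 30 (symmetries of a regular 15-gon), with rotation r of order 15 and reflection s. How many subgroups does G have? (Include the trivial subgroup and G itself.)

28

|G| = 30, so by Lagrange every subgroup order divides 30. Divisors: 1, 2, 3, 5, 6, 10, 15, 30.
Subgroups by order — order 1: 1; order 2: 15; order 3: 1; order 5: 1; order 6: 5; order 10: 3; order 15: 1; order 30: 1.
Total: 1 + 15 + 1 + 1 + 5 + 3 + 1 + 1 = 28.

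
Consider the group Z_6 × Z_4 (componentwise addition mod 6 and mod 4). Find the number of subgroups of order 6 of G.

|G| = 24 and 6 | 24, so subgroups of order 6 are possible by Lagrange.
The subgroups of order 6 are: {(0,0), (0,2), (2,0), (2,2), (4,0), (4,2)}; {(0,0), (1,0), (2,0), (3,0), (4,0), (5,0)}; {(0,0), (1,2), (2,0), (3,2), (4,0), (5,2)}.
So G has 3 subgroups of order 6.

3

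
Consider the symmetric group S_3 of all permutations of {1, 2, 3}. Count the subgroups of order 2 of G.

3

|G| = 6 and 2 | 6, so subgroups of order 2 are possible by Lagrange.
The subgroups of order 2 are: {e, (1 2)}; {e, (1 3)}; {e, (2 3)}.
So G has 3 subgroups of order 2.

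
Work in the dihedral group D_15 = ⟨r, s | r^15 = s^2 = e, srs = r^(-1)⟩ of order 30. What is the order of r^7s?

2

Computing powers of r^7s: the smallest k with (r^7s)^k = e is k = 2.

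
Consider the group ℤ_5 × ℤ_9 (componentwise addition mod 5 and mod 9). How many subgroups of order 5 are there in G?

1

|G| = 45 and 5 | 45, so subgroups of order 5 are possible by Lagrange.
The subgroups of order 5 are: {(0,0), (1,0), (2,0), (3,0), (4,0)}.
So G has 1 subgroup of order 5.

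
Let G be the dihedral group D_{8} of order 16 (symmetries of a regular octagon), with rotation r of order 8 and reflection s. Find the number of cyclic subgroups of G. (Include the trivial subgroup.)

Group the elements of G by the cyclic subgroup they generate; each cyclic subgroup of order d accounts for φ(d) elements.
Cyclic subgroups by order — order 1: 1; order 2: 9; order 4: 1; order 8: 1.
Total: 12.

12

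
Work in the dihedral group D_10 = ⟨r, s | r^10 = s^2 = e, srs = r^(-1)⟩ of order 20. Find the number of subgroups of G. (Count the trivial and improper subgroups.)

|G| = 20, so by Lagrange every subgroup order divides 20. Divisors: 1, 2, 4, 5, 10, 20.
Subgroups by order — order 1: 1; order 2: 11; order 4: 5; order 5: 1; order 10: 3; order 20: 1.
Total: 1 + 11 + 5 + 1 + 3 + 1 = 22.

22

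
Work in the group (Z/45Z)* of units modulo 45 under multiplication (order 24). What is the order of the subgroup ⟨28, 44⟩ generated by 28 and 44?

8

|⟨28⟩| = 4 and |⟨44⟩| = 2, so |H| is a multiple of lcm(4, 2) = 4 and divides |G| = 24.
Closing under the operation: H = {1, 8, 17, 19, 26, 28, 37, 44}, so |H| = 8.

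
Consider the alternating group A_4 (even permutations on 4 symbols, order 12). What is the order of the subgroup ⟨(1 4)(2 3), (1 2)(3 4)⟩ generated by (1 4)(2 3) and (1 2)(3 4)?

4

|⟨(1 4)(2 3)⟩| = 2 and |⟨(1 2)(3 4)⟩| = 2, so |H| is a multiple of lcm(2, 2) = 2 and divides |G| = 12.
Closing under the operation: H = {e, (1 2)(3 4), (1 3)(2 4), (1 4)(2 3)}, so |H| = 4.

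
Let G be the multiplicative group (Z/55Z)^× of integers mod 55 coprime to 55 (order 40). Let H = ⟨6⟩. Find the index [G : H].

4

|⟨6⟩| = 10 and |G| = 40.
By Lagrange, [G : H] = |G|/|H| = 40/10 = 4.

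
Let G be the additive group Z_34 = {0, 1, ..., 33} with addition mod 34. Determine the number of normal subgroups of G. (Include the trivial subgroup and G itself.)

4

G is abelian, so every subgroup is normal.
G has 4 subgroups in total, hence 4 normal subgroups.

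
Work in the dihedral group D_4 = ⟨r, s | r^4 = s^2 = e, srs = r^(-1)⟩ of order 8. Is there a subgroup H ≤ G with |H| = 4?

4 | 8. A subgroup of order 4 is {e, r, r^2, r^3}.

Yes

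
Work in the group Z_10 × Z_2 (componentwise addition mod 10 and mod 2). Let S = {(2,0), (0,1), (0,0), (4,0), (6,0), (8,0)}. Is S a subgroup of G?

No

|S| = 6 does not divide |G| = 20, so by Lagrange S is not a subgroup.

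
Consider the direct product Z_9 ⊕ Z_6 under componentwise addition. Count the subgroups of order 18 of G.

4

|G| = 54 and 18 | 54, so subgroups of order 18 are possible by Lagrange.
The subgroups of order 18 are: {(0,0), (0,1), (0,2), (0,3), (0,4), (0,5), (3,0), (3,1), (3,2), (3,3), (3,4), (3,5), (6,0), (6,1), (6,2), (6,3), (6,4), (6,5)}; {(0,0), (0,3), (1,0), (1,3), (2,0), (2,3), (3,0), (3,3), (4,0), (4,3), (5,0), (5,3), (6,0), (6,3), (7,0), (7,3), (8,0), (8,3)}; {(0,0), (0,3), (1,1), (1,4), (2,2), (2,5), (3,0), (3,3), (4,1), (4,4), (5,2), (5,5), (6,0), (6,3), (7,1), (7,4), (8,2), (8,5)}; {(0,0), (0,3), (1,2), (1,5), (2,1), (2,4), (3,0), (3,3), (4,2), (4,5), (5,1), (5,4), (6,0), (6,3), (7,2), (7,5), (8,1), (8,4)}.
So G has 4 subgroups of order 18.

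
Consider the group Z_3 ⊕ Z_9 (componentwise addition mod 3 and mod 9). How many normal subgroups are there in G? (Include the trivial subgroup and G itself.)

10

G is abelian, so every subgroup is normal.
G has 10 subgroups in total, hence 10 normal subgroups.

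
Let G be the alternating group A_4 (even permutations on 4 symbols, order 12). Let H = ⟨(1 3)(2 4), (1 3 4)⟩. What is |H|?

|⟨(1 3)(2 4)⟩| = 2 and |⟨(1 3 4)⟩| = 3, so |H| is a multiple of lcm(2, 3) = 6 and divides |G| = 12.
Closing {(1 3)(2 4), (1 3 4)} under the group operation gives all of G, so |H| = 12.

12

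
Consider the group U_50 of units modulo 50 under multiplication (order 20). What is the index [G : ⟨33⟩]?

1

|⟨33⟩| = 20 and |G| = 20.
By Lagrange, [G : H] = |G|/|H| = 20/20 = 1.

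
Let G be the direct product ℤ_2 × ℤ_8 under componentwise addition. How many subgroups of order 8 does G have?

3

|G| = 16 and 8 | 16, so subgroups of order 8 are possible by Lagrange.
The subgroups of order 8 are: {(0,0), (0,1), (0,2), (0,3), (0,4), (0,5), (0,6), (0,7)}; {(0,0), (0,2), (0,4), (0,6), (1,0), (1,2), (1,4), (1,6)}; {(0,0), (0,2), (0,4), (0,6), (1,1), (1,3), (1,5), (1,7)}.
So G has 3 subgroups of order 8.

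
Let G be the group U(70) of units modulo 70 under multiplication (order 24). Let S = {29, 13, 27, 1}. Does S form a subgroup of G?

Yes

|S| = 4 divides |G| = 24, consistent with Lagrange.
S contains the identity, every element's inverse is in S, and S is closed under ·: it is a subgroup.
In fact S = ⟨27⟩.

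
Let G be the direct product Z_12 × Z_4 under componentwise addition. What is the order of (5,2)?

The order of (5,2) in Z_12 × Z_4 is lcm(ord(5) in Z_12, ord(2) in Z_4).
ord(5) = 12 and ord(2) = 2, so |⟨(5,2)⟩| = lcm(12, 2) = 12.

12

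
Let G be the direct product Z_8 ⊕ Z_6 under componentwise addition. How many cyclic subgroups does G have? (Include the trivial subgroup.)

16

A cyclic subgroup of order d is generated by each of its φ(d) elements of order d, so the cyclic subgroups of order d number (#elements of order d)/φ(d).
Cyclic subgroups by order — order 1: 1; order 2: 3; order 3: 1; order 4: 2; order 6: 3; order 8: 2; order 12: 2; order 24: 2.
Total: 16.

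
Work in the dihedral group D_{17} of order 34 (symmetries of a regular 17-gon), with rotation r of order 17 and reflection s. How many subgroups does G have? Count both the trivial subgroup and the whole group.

20

|G| = 34, so by Lagrange every subgroup order divides 34. Divisors: 1, 2, 17, 34.
Subgroups by order — order 1: 1; order 2: 17; order 17: 1; order 34: 1.
Total: 1 + 17 + 1 + 1 = 20.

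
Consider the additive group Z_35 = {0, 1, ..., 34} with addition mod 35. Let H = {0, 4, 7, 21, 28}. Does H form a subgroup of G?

No

4 ∈ H but its inverse 31 ∉ H, so H is not a subgroup.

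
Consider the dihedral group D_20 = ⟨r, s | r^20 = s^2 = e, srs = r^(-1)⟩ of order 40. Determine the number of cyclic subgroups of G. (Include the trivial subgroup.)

26

A cyclic subgroup of order d is generated by each of its φ(d) elements of order d, so the cyclic subgroups of order d number (#elements of order d)/φ(d).
Cyclic subgroups by order — order 1: 1; order 2: 21; order 4: 1; order 5: 1; order 10: 1; order 20: 1.
Total: 26.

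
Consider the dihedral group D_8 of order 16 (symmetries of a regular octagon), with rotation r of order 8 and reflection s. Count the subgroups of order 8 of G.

3

|G| = 16 and 8 | 16, so subgroups of order 8 are possible by Lagrange.
The subgroups of order 8 are: {e, r, r^2, r^3, r^4, r^5, r^6, r^7}; {e, r^2, r^4, r^6, s, r^2s, r^4s, r^6s}; {e, r^2, r^4, r^6, rs, r^3s, r^5s, r^7s}.
So G has 3 subgroups of order 8.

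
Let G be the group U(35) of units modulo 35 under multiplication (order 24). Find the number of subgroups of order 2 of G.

3

|G| = 24 and 2 | 24, so subgroups of order 2 are possible by Lagrange.
The subgroups of order 2 are: {1, 29}; {1, 34}; {1, 6}.
So G has 3 subgroups of order 2.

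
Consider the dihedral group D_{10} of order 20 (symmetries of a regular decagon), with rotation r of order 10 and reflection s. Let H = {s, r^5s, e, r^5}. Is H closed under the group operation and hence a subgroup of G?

|H| = 4 divides |G| = 20, consistent with Lagrange.
H contains the identity, every element's inverse is in H, and H is closed under ·: it is a subgroup.

Yes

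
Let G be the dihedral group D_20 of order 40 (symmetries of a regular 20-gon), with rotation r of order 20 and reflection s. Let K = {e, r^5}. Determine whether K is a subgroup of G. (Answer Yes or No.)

No

r^5 ∈ K but its inverse r^15 ∉ K, so K is not a subgroup.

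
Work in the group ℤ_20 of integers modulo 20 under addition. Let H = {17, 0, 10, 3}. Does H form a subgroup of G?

No

Closure fails: 17 + 17 = 14 ∉ H. So H is not a subgroup.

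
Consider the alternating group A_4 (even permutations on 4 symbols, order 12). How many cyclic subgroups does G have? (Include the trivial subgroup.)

8

Each element a generates a cyclic subgroup ⟨a⟩; distinct elements may generate the same one (a cyclic group of order d has φ(d) generators).
Cyclic subgroups by order — order 1: 1; order 2: 3; order 3: 4.
Total: 8.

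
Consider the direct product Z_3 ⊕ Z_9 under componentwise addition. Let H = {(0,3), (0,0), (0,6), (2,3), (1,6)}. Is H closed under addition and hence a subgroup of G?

No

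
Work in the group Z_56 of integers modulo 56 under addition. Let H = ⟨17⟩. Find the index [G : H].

1

|⟨17⟩| = 56 and |G| = 56.
By Lagrange, [G : H] = |G|/|H| = 56/56 = 1.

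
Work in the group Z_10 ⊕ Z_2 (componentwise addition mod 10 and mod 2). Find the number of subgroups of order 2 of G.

|G| = 20 and 2 | 20, so subgroups of order 2 are possible by Lagrange.
The subgroups of order 2 are: {(0,0), (0,1)}; {(0,0), (5,0)}; {(0,0), (5,1)}.
So G has 3 subgroups of order 2.

3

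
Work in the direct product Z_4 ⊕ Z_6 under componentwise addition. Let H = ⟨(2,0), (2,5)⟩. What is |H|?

|⟨(2,0)⟩| = 2 and |⟨(2,5)⟩| = 6, so |H| is a multiple of lcm(2, 6) = 6 and divides |G| = 24.
Closing under the operation: H = {(0,0), (0,1), (0,2), (0,3), (0,4), (0,5), (2,0), (2,1), (2,2), (2,3), (2,4), (2,5)}, so |H| = 12.

12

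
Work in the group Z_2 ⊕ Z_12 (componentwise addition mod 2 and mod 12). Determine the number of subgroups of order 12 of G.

|G| = 24 and 12 | 24, so subgroups of order 12 are possible by Lagrange.
The subgroups of order 12 are: {(0,0), (0,1), (0,2), (0,3), (0,4), (0,5), (0,6), (0,7), (0,8), (0,9), (0,10), (0,11)}; {(0,0), (0,2), (0,4), (0,6), (0,8), (0,10), (1,0), (1,2), (1,4), (1,6), (1,8), (1,10)}; {(0,0), (0,2), (0,4), (0,6), (0,8), (0,10), (1,1), (1,3), (1,5), (1,7), (1,9), (1,11)}.
So G has 3 subgroups of order 12.

3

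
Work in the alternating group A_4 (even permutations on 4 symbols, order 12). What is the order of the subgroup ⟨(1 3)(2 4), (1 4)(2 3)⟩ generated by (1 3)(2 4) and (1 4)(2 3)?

|⟨(1 3)(2 4)⟩| = 2 and |⟨(1 4)(2 3)⟩| = 2, so |H| is a multiple of lcm(2, 2) = 2 and divides |G| = 12.
Closing under the operation: H = {e, (1 2)(3 4), (1 3)(2 4), (1 4)(2 3)}, so |H| = 4.

4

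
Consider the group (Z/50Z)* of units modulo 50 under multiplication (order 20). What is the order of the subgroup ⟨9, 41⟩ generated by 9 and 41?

10

|⟨9⟩| = 10 and |⟨41⟩| = 5, so |H| is a multiple of lcm(10, 5) = 10 and divides |G| = 20.
Closing under the operation: H = {1, 9, 11, 19, 21, 29, 31, 39, 41, 49}, so |H| = 10.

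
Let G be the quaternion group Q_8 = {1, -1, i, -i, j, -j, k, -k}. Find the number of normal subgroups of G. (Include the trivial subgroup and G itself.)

G has 6 subgroups. Checking conjugation-invariance by order — order 1: 1/1 normal; order 2: 1/1 normal; order 4: 3/3 normal; order 8: 1/1 normal.
Total normal subgroups: 6.

6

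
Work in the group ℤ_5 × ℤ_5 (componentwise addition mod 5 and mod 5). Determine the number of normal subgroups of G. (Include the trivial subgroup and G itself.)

G is abelian, so every subgroup is normal.
G has 8 subgroups in total, hence 8 normal subgroups.

8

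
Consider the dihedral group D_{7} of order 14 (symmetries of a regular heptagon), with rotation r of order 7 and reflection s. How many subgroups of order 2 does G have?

7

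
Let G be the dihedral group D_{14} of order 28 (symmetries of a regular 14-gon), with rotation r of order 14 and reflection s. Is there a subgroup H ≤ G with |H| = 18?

18 does not divide |G| = 28, so by Lagrange no subgroup of order 18 exists.

No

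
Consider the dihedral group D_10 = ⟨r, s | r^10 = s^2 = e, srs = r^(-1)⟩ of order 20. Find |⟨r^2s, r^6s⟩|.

10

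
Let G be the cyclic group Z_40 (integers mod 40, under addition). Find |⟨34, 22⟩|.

|⟨34⟩| = 20 and |⟨22⟩| = 20, so |H| is a multiple of lcm(20, 20) = 20 and divides |G| = 40.
Closing under the operation: H = {0, 2, 4, 6, 8, 10, 12, 14, 16, 18, 20, 22, 24, 26, 28, 30, 32, 34, 36, 38}, so |H| = 20.

20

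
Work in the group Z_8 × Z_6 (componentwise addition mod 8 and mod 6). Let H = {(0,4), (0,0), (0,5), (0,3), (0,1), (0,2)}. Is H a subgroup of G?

Yes

|H| = 6 divides |G| = 48, consistent with Lagrange.
H contains the identity, every element's inverse is in H, and H is closed under +: it is a subgroup.
In fact H = ⟨(0,1)⟩.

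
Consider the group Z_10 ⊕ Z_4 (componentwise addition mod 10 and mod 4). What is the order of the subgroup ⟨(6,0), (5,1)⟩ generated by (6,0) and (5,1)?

20

|⟨(6,0)⟩| = 5 and |⟨(5,1)⟩| = 4, so |H| is a multiple of lcm(5, 4) = 20 and divides |G| = 40.
Closing under the operation: H = {(0,0), (0,2), (1,1), (1,3), (2,0), (2,2), (3,1), (3,3), (4,0), (4,2), (5,1), (5,3), (6,0), (6,2), (7,1), (7,3), (8,0), (8,2), (9,1), (9,3)}, so |H| = 20.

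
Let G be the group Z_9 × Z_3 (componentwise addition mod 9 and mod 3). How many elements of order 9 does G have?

An element (a,b) has order lcm(ord(a), ord(b)); count pairs with lcm equal to 9.
Enumerating gives 18 such elements.

18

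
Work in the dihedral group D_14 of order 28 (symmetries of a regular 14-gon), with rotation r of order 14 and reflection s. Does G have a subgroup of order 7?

Yes

7 | 28. A subgroup of order 7 is {e, r^2, r^4, r^6, r^8, r^10, r^12}.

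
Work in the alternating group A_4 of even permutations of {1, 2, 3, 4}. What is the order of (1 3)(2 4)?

Computing powers of (1 3)(2 4): the smallest k with ((1 3)(2 4))^k = e is k = 2.

2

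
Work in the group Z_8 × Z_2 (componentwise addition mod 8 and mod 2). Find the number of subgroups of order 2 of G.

|G| = 16 and 2 | 16, so subgroups of order 2 are possible by Lagrange.
The subgroups of order 2 are: {(0,0), (0,1)}; {(0,0), (4,0)}; {(0,0), (4,1)}.
So G has 3 subgroups of order 2.

3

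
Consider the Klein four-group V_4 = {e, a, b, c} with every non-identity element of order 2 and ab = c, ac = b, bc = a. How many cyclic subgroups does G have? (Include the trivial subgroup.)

Each element a generates a cyclic subgroup ⟨a⟩; distinct elements may generate the same one (a cyclic group of order d has φ(d) generators).
Cyclic subgroups by order — order 1: 1; order 2: 3.
Total: 4.

4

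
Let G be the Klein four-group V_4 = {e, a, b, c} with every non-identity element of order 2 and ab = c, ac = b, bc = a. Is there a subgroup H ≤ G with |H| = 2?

Yes

2 | 4. A subgroup of order 2 is {e, a}.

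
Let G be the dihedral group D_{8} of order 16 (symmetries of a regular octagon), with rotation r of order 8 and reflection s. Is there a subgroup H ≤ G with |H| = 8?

8 | 16. A subgroup of order 8 is {e, r, r^2, r^3, r^4, r^5, r^6, r^7}.

Yes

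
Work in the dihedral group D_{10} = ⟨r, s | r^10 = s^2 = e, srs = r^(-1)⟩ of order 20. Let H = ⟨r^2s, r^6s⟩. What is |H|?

|⟨r^2s⟩| = 2 and |⟨r^6s⟩| = 2, so |H| is a multiple of lcm(2, 2) = 2 and divides |G| = 20.
Closing under the operation: H = {e, r^2, r^4, r^6, r^8, s, r^2s, r^4s, r^6s, r^8s}, so |H| = 10.

10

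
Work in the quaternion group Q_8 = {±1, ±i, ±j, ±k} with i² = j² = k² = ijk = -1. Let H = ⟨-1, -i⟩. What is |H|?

4

|⟨-1⟩| = 2 and |⟨-i⟩| = 4, so |H| is a multiple of lcm(2, 4) = 4 and divides |G| = 8.
Closing under the operation: H = {1, -1, i, -i}, so |H| = 4.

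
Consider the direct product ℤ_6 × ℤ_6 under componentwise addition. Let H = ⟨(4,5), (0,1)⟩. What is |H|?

18

|⟨(4,5)⟩| = 6 and |⟨(0,1)⟩| = 6, so |H| is a multiple of lcm(6, 6) = 6 and divides |G| = 36.
Closing under the operation: H = {(0,0), (0,1), (0,2), (0,3), (0,4), (0,5), (2,0), (2,1), (2,2), (2,3), (2,4), (2,5), (4,0), (4,1), (4,2), (4,3), (4,4), (4,5)}, so |H| = 18.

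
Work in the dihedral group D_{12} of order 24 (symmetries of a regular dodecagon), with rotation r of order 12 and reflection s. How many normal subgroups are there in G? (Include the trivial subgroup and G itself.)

9

G has 34 subgroups. Checking conjugation-invariance by order — order 1: 1/1 normal; order 2: 1/13 normal; order 3: 1/1 normal; order 4: 1/7 normal; order 6: 1/5 normal; order 8: 0/3 normal; order 12: 3/3 normal; order 24: 1/1 normal.
Total normal subgroups: 9.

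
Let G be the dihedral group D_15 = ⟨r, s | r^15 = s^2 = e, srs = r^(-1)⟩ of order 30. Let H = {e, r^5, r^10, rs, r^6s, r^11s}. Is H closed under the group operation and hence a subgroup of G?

Yes

|H| = 6 divides |G| = 30, consistent with Lagrange.
H contains the identity, every element's inverse is in H, and H is closed under ·: it is a subgroup.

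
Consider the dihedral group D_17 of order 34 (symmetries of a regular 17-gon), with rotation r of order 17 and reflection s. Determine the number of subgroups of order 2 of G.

|G| = 34 and 2 | 34, so subgroups of order 2 are possible by Lagrange.
The subgroups of order 2 are: {e, r^10s}; {e, r^11s}; {e, r^12s}; {e, r^13s}; … (17 in all).
So G has 17 subgroups of order 2.

17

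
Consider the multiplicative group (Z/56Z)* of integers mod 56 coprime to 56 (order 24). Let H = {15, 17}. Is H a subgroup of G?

No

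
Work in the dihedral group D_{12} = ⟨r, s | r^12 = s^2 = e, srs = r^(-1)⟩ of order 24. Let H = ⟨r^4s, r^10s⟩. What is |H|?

|⟨r^4s⟩| = 2 and |⟨r^10s⟩| = 2, so |H| is a multiple of lcm(2, 2) = 2 and divides |G| = 24.
Closing under the operation: H = {e, r^6, r^4s, r^10s}, so |H| = 4.

4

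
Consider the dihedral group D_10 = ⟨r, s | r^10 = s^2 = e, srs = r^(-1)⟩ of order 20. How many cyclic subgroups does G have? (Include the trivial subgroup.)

14

Each element a generates a cyclic subgroup ⟨a⟩; distinct elements may generate the same one (a cyclic group of order d has φ(d) generators).
Cyclic subgroups by order — order 1: 1; order 2: 11; order 5: 1; order 10: 1.
Total: 14.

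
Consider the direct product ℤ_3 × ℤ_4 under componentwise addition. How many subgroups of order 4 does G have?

1

|G| = 12 and 4 | 12, so subgroups of order 4 are possible by Lagrange.
The subgroups of order 4 are: {(0,0), (0,1), (0,2), (0,3)}.
So G has 1 subgroup of order 4.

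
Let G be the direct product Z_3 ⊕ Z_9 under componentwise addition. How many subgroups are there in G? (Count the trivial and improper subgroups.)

10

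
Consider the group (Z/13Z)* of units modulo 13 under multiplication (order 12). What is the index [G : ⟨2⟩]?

1

|⟨2⟩| = 12 and |G| = 12.
By Lagrange, [G : H] = |G|/|H| = 12/12 = 1.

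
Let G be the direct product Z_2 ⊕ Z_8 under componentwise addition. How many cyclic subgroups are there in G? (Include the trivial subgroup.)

8

Each element a generates a cyclic subgroup ⟨a⟩; distinct elements may generate the same one (a cyclic group of order d has φ(d) generators).
Cyclic subgroups by order — order 1: 1; order 2: 3; order 4: 2; order 8: 2.
Total: 8.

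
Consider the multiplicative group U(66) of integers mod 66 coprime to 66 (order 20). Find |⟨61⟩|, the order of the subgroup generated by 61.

Compute successive powers of 61 mod 66: 61, 25, 7, 31, 43, 49, 19, 37, …; 61^10 ≡ 1 (mod 66).
So |⟨61⟩| = 10.

10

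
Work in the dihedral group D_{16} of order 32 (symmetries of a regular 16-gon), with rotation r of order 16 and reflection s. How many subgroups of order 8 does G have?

|G| = 32 and 8 | 32, so subgroups of order 8 are possible by Lagrange.
The subgroups of order 8 are: {e, r^2, r^4, r^6, r^8, r^10, r^12, r^14}; {e, r^4, r^8, r^12, r^2s, r^6s, r^10s, r^14s}; {e, r^4, r^8, r^12, r^3s, r^7s, r^11s, r^15s}; {e, r^4, r^8, r^12, s, r^4s, r^8s, r^12s}; … (5 in all).
So G has 5 subgroups of order 8.

5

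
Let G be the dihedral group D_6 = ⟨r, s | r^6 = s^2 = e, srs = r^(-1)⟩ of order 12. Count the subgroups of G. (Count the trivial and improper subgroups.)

16

|G| = 12, so by Lagrange every subgroup order divides 12. Divisors: 1, 2, 3, 4, 6, 12.
Subgroups by order — order 1: 1; order 2: 7; order 3: 1; order 4: 3; order 6: 3; order 12: 1.
Total: 1 + 7 + 1 + 3 + 3 + 1 = 16.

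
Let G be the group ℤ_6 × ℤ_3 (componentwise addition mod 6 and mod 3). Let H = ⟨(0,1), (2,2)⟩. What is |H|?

9

|⟨(0,1)⟩| = 3 and |⟨(2,2)⟩| = 3, so |H| is a multiple of lcm(3, 3) = 3 and divides |G| = 18.
Closing under the operation: H = {(0,0), (0,1), (0,2), (2,0), (2,1), (2,2), (4,0), (4,1), (4,2)}, so |H| = 9.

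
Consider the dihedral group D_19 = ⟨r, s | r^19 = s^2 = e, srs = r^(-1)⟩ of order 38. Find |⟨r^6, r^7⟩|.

|⟨r^6⟩| = 19 and |⟨r^7⟩| = 19, so |H| is a multiple of lcm(19, 19) = 19 and divides |G| = 38.
Closing under the operation: H = {e, r, r^2, r^3, r^4, r^5, r^6, r^7, r^8, r^9, r^10, r^11, r^12, r^13, r^14, r^15, r^16, r^17, r^18}, so |H| = 19.

19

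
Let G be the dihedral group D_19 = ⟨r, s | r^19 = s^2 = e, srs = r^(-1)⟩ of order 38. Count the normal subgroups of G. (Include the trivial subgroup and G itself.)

3

G has 22 subgroups. Checking conjugation-invariance by order — order 1: 1/1 normal; order 2: 0/19 normal; order 19: 1/1 normal; order 38: 1/1 normal.
Total normal subgroups: 3.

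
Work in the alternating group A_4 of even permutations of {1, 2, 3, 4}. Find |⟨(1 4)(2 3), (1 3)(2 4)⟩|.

4

|⟨(1 4)(2 3)⟩| = 2 and |⟨(1 3)(2 4)⟩| = 2, so |H| is a multiple of lcm(2, 2) = 2 and divides |G| = 12.
Closing under the operation: H = {e, (1 2)(3 4), (1 3)(2 4), (1 4)(2 3)}, so |H| = 4.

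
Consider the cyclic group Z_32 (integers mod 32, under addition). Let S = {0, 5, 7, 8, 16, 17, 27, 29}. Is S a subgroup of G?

17 ∈ S but its inverse 15 ∉ S, so S is not a subgroup.

No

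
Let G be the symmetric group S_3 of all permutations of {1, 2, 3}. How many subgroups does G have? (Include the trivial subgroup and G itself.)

6

|G| = 6, so by Lagrange every subgroup order divides 6. Divisors: 1, 2, 3, 6.
Subgroups by order — order 1: 1; order 2: 3; order 3: 1; order 6: 1.
Total: 1 + 3 + 1 + 1 = 6.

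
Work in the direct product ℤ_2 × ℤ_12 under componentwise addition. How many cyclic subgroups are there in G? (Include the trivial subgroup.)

12

A cyclic subgroup of order d is generated by each of its φ(d) elements of order d, so the cyclic subgroups of order d number (#elements of order d)/φ(d).
Cyclic subgroups by order — order 1: 1; order 2: 3; order 3: 1; order 4: 2; order 6: 3; order 12: 2.
Total: 12.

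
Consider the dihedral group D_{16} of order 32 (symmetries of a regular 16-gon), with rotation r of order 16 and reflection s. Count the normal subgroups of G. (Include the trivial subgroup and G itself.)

G has 36 subgroups. Checking conjugation-invariance by order — order 1: 1/1 normal; order 2: 1/17 normal; order 4: 1/9 normal; order 8: 1/5 normal; order 16: 3/3 normal; order 32: 1/1 normal.
Total normal subgroups: 8.

8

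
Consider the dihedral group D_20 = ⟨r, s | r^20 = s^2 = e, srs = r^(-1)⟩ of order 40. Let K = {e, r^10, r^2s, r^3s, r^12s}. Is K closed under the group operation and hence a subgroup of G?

No

Closure fails: r^12s · r^3s = r^9 ∉ K. So K is not a subgroup.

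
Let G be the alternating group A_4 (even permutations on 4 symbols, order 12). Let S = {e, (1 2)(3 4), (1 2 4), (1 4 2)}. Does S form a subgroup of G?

Closure fails: (1 2)(3 4) ∘ (1 2 4) = (2 3 4) ∉ S. So S is not a subgroup.

No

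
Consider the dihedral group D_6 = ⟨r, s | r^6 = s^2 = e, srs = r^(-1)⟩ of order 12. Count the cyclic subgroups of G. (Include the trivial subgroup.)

10

Each element a generates a cyclic subgroup ⟨a⟩; distinct elements may generate the same one (a cyclic group of order d has φ(d) generators).
Cyclic subgroups by order — order 1: 1; order 2: 7; order 3: 1; order 6: 1.
Total: 10.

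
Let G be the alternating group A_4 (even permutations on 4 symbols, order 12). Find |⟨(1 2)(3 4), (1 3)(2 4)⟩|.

|⟨(1 2)(3 4)⟩| = 2 and |⟨(1 3)(2 4)⟩| = 2, so |H| is a multiple of lcm(2, 2) = 2 and divides |G| = 12.
Closing under the operation: H = {e, (1 2)(3 4), (1 3)(2 4), (1 4)(2 3)}, so |H| = 4.

4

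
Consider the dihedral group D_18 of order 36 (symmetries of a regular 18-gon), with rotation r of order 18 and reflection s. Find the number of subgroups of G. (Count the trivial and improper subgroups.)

45

|G| = 36, so by Lagrange every subgroup order divides 36. Divisors: 1, 2, 3, 4, 6, 9, 12, 18, 36.
Subgroups by order — order 1: 1; order 2: 19; order 3: 1; order 4: 9; order 6: 7; order 9: 1; order 12: 3; order 18: 3; order 36: 1.
Total: 1 + 19 + 1 + 9 + 7 + 1 + 3 + 3 + 1 = 45.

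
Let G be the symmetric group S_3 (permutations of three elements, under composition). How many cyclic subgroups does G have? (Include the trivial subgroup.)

Group the elements of G by the cyclic subgroup they generate; each cyclic subgroup of order d accounts for φ(d) elements.
Cyclic subgroups by order — order 1: 1; order 2: 3; order 3: 1.
Total: 5.

5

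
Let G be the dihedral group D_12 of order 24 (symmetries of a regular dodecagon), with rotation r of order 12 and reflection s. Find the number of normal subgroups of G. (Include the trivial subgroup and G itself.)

G has 34 subgroups. Checking conjugation-invariance by order — order 1: 1/1 normal; order 2: 1/13 normal; order 3: 1/1 normal; order 4: 1/7 normal; order 6: 1/5 normal; order 8: 0/3 normal; order 12: 3/3 normal; order 24: 1/1 normal.
Total normal subgroups: 9.

9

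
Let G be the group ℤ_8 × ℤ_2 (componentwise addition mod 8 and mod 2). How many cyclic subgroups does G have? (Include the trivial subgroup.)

Group the elements of G by the cyclic subgroup they generate; each cyclic subgroup of order d accounts for φ(d) elements.
Cyclic subgroups by order — order 1: 1; order 2: 3; order 4: 2; order 8: 2.
Total: 8.

8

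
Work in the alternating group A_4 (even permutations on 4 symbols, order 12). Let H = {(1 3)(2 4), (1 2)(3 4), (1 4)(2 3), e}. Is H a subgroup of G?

|H| = 4 divides |G| = 12, consistent with Lagrange.
H contains the identity, every element's inverse is in H, and H is closed under ∘: it is a subgroup.

Yes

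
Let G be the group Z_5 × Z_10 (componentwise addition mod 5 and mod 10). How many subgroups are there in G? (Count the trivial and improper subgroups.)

16

|G| = 50, so by Lagrange every subgroup order divides 50. Divisors: 1, 2, 5, 10, 25, 50.
Subgroups by order — order 1: 1; order 2: 1; order 5: 6; order 10: 6; order 25: 1; order 50: 1.
Total: 1 + 1 + 6 + 6 + 1 + 1 = 16.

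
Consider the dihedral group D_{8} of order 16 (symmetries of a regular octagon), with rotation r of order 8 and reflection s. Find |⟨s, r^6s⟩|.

8

|⟨s⟩| = 2 and |⟨r^6s⟩| = 2, so |H| is a multiple of lcm(2, 2) = 2 and divides |G| = 16.
Closing under the operation: H = {e, r^2, r^4, r^6, s, r^2s, r^4s, r^6s}, so |H| = 8.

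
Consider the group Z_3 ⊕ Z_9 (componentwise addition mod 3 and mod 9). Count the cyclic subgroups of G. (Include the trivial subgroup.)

8

Each element a generates a cyclic subgroup ⟨a⟩; distinct elements may generate the same one (a cyclic group of order d has φ(d) generators).
Cyclic subgroups by order — order 1: 1; order 3: 4; order 9: 3.
Total: 8.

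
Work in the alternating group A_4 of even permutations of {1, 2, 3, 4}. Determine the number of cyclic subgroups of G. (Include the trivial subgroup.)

8

A cyclic subgroup of order d is generated by each of its φ(d) elements of order d, so the cyclic subgroups of order d number (#elements of order d)/φ(d).
Cyclic subgroups by order — order 1: 1; order 2: 3; order 3: 4.
Total: 8.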